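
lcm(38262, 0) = 0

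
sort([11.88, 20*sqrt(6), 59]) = [11.88, 20*sqrt(6), 59]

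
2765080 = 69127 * 40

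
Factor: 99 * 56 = 2^3 * 3^2 * 7^1 * 11^1 = 5544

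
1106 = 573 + 533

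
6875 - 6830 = 45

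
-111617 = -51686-59931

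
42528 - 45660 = -3132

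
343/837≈0.410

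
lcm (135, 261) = 3915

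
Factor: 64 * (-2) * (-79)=2^7 * 79^1=10112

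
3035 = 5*607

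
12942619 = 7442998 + 5499621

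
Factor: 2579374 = 2^1*7^1*184241^1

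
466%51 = 7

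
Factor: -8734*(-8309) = 2^1*7^1*11^1*397^1*1187^1 = 72570806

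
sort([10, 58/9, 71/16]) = [71/16, 58/9, 10]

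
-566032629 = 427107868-993140497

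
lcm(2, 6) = 6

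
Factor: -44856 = -1*2^3*3^2*7^1*89^1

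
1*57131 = 57131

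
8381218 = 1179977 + 7201241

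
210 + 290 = 500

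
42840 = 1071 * 40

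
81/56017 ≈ 0.00145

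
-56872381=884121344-940993725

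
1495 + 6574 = 8069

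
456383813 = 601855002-145471189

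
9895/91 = 108 + 67/91 ≈ 108.74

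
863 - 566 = 297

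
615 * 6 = 3690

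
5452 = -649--6101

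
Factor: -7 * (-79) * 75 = 3^1 * 5^2 * 7^1 * 79^1 = 41475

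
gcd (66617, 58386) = 1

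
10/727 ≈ 0.0138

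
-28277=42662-70939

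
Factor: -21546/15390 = -1 * 5^(-1) * 7^1 = -7/5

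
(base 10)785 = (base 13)485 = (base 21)1g8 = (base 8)1421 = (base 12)555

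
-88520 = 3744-92264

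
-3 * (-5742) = 17226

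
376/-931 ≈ -0.404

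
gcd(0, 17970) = 17970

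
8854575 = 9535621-681046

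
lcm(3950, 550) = 43450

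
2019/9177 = 673/3059 ≈ 0.220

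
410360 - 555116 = -144756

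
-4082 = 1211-5293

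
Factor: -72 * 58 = -1 * 2^4 * 3^2 * 29^1 = -4176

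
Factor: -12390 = -1*2^1*3^1*5^1*7^1*59^1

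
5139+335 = 5474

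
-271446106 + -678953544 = -950399650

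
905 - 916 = -11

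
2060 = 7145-5085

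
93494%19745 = 14514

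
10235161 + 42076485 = 52311646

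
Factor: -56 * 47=-1 * 2^3 * 7^1 * 47^1=-2632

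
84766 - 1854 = 82912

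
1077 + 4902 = 5979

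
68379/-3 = -22793 = -22793.00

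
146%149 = 146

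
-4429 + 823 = -3606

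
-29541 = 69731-99272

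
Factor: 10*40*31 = 2^4*5^2*31^1 = 12400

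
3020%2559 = 461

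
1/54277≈0.0000184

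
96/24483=32/8161 ≈ 0.00392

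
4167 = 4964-797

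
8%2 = 0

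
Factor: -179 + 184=5^1=5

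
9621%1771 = 766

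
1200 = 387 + 813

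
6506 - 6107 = 399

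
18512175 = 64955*285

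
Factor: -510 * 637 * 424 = -1 * 2^4 * 3^1 * 5^1 * 7^2 * 13^1 * 17^1 * 53^1 = -137744880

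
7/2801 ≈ 0.00250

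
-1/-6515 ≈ 0.000153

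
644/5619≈0.115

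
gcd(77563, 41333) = 1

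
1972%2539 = 1972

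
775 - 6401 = -5626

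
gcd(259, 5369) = 7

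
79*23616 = 1865664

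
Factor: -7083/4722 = -1 * 2^ (-1) * 3^1 = -3/2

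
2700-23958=-21258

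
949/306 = 3 + 31/306 ≈ 3.10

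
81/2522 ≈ 0.0321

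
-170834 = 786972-957806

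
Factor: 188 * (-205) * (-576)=2^8 * 3^2 * 5^1 * 41^1 * 47^1=22199040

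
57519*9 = 517671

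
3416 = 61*56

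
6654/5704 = 3327/2852 ≈ 1.17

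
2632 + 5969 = 8601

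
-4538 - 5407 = -9945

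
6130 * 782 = 4793660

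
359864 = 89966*4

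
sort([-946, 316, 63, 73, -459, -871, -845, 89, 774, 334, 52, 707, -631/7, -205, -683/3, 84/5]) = [-946, -871, -845, -459, -683/3, -205, -631/7, 84/5, 52, 63, 73, 89, 316, 334, 707, 774]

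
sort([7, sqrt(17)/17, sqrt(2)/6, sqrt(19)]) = [sqrt(2)/6, sqrt(17)/17, sqrt(19), 7]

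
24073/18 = 1337 + 7/18≈1337.39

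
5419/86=63 + 1/86 ≈ 63.01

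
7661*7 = 53627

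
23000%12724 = 10276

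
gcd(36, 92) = 4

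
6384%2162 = 2060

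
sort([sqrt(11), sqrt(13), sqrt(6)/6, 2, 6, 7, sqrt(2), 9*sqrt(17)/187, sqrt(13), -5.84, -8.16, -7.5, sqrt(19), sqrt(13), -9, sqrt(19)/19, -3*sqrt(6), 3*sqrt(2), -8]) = [-9, -8.16, -8, -7.5, -3*sqrt(6), -5.84, 9*sqrt(17)/187, sqrt(19)/19, sqrt(6)/6, sqrt(2), 2, sqrt(11), sqrt(13), sqrt(13), sqrt(13), 3*sqrt(2), sqrt(19), 6, 7]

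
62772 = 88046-25274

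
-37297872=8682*(-4296)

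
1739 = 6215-4476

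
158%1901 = 158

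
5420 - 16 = 5404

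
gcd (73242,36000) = 18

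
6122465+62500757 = 68623222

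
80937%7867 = 2267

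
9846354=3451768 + 6394586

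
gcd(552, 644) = 92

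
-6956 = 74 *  (-94)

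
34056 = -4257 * (-8) 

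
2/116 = 1/58 ≈ 0.0172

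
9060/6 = 1510 = 1510.00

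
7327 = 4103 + 3224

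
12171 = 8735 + 3436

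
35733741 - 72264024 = -36530283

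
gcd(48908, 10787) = 1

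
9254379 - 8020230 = 1234149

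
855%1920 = 855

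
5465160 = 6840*799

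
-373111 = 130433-503544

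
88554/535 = 165+279/535 ≈ 165.52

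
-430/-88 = 215/44 ≈ 4.89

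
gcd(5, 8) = 1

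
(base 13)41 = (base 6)125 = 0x35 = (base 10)53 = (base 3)1222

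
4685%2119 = 447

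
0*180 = 0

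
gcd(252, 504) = 252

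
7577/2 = 3788 + 1/2 = 3788.50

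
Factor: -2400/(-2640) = 2^1*5^1*11^(-1) = 10/11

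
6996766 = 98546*71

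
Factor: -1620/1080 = -1*2^(-1)*3^1 = -3/2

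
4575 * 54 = 247050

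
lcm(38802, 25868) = 77604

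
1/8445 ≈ 0.000118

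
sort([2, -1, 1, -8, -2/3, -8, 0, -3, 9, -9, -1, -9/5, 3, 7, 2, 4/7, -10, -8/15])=[-10, -9, -8, -8, -3, -9/5, -1, -1, -2/3, -8/15, 0, 4/7, 1, 2, 2, 3, 7, 9]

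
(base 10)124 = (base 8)174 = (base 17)75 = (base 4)1330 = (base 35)3j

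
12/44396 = 3/11099 ≈ 0.000270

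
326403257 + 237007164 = 563410421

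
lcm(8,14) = 56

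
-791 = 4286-5077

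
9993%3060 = 813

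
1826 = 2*913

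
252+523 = 775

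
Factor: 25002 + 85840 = 2^1 * 157^1 * 353^1 = 110842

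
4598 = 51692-47094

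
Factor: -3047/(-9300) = 2^(-2) * 3^(-1) * 5^(-2) * 11^1 * 31^(-1) * 277^1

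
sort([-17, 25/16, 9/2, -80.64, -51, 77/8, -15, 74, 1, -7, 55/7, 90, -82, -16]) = [-82, -80.64, -51, -17, -16, -15, -7, 1, 25/16, 9/2, 55/7, 77/8, 74, 90]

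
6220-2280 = 3940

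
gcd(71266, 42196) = 2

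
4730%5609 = 4730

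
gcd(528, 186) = 6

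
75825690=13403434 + 62422256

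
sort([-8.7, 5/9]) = [-8.7, 5/9]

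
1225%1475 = 1225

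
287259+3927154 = 4214413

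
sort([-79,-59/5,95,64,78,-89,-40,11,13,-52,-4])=[-89,-79,-52,-40,-59/5,-4,11,13,64,78,95]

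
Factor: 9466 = 2^1 * 4733^1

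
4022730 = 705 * 5706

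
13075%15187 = 13075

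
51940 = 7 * 7420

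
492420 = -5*(-98484)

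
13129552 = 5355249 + 7774303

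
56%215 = 56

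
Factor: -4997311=-1*11^1*149^1*3049^1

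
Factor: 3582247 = 229^1 * 15643^1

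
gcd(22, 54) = 2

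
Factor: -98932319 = -1 * 98932319^1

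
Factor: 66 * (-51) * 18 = -1 * 2^2 * 3^4 * 11^1 * 17^1 = -60588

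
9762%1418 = 1254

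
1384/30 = 692/15 ≈ 46.13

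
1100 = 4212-3112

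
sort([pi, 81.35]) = [pi, 81.35]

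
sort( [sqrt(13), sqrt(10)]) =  [sqrt(10), sqrt(13)]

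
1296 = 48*27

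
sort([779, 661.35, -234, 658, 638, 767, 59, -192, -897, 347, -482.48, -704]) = [-897, -704, -482.48, -234, -192, 59, 347, 638, 658, 661.35, 767, 779]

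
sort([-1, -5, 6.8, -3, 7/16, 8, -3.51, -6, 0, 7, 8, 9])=[-6, -5, -3.51, -3, -1, 0, 7/16, 6.8, 7, 8, 8, 9]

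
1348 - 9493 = -8145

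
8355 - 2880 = 5475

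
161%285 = 161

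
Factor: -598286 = -1*2^1*13^1*23011^1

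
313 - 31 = 282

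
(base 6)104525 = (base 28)b7h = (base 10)8837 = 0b10001010000101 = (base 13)403a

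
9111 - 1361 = 7750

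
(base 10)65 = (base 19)38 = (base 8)101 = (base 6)145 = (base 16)41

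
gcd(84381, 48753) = 3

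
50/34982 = 25/17491 ≈ 0.00143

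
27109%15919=11190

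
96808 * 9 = 871272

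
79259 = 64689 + 14570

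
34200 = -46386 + 80586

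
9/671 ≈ 0.0134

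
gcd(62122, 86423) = 1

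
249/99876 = 83/33292 ≈ 0.00249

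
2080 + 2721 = 4801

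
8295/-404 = -20 - 215/404 ≈ -20.53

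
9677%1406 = 1241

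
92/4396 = 23/1099 ≈ 0.0209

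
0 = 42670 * 0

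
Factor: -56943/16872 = -1*2^(-3)*3^3 = -27/8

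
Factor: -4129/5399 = -1*4129^1*5399^(-1) 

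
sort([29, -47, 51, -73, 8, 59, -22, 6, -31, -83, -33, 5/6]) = [-83, -73, -47, -33, -31, -22, 5/6, 6, 8, 29, 51, 59]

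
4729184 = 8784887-4055703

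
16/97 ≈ 0.165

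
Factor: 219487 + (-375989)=-1*2^1*17^1*4603^1=-156502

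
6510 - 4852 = 1658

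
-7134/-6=1189=1189.00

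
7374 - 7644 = -270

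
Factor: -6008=-1*2^3*751^1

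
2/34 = 1/17 ≈ 0.0588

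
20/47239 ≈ 0.000423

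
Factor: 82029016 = 2^3*10253627^1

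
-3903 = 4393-8296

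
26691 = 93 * 287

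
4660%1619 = 1422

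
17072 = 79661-62589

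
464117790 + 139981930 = 604099720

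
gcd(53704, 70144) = 1096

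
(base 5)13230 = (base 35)uf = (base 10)1065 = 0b10000101001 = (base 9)1413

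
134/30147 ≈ 0.00444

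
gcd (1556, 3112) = 1556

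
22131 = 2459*9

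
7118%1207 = 1083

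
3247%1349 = 549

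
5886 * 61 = 359046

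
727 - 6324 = -5597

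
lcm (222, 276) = 10212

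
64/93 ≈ 0.688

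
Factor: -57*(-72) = 2^3*3^3*19^1 = 4104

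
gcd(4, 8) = 4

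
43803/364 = 120+123/364 ≈ 120.34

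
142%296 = 142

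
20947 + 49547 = 70494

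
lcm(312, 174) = 9048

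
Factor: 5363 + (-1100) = 3^1 * 7^2 * 29^1 = 4263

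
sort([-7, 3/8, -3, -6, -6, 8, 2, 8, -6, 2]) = [-7, -6, -6, -6, -3, 3/8, 2, 2, 8, 8]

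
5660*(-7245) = -41006700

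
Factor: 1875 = 3^1*5^4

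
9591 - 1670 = 7921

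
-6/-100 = 3/50 = 0.06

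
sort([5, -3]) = [-3, 5]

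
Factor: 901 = 17^1 * 53^1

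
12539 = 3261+9278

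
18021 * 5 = 90105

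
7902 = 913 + 6989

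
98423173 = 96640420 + 1782753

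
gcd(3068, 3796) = 52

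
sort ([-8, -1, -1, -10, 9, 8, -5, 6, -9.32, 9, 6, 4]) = [-10, -9.32, -8, -5, -1, -1, 4, 6, 6, 8, 9, 9]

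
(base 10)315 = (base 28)b7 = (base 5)2230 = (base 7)630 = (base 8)473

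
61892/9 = 6876 + 8/9 ≈ 6876.89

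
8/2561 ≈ 0.00312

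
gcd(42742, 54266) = 86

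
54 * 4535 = 244890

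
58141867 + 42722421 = 100864288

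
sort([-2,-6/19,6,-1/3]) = [-2,-1/3,-6/19,6]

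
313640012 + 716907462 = 1030547474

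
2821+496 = 3317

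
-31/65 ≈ -0.477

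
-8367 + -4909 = -13276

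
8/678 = 4/339≈0.0118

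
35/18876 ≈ 0.00185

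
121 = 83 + 38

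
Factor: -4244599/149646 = -1 * 2^(-1) * 3^(-1) * 7^(-2) * 509^(-1) * 1493^1 * 2843^1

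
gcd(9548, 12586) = 434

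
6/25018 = 3/12509 ≈ 0.000240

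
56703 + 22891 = 79594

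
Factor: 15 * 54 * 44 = 2^3 * 3^4 * 5^1 * 11^1 = 35640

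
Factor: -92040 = -1 * 2^3 * 3^1 * 5^1 * 13^1 * 59^1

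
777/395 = 1 + 382/395 ≈ 1.97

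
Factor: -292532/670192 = -1 * 2^(-2) * 41887^(-1) * 73133^1 = -73133/167548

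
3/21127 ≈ 0.000142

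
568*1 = 568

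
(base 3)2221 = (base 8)117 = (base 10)79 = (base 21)3g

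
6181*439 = 2713459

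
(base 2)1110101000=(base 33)sc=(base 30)116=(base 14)4ac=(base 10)936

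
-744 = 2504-3248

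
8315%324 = 215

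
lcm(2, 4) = 4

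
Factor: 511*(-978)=-1*2^1*3^1*7^1*73^1*163^1=-499758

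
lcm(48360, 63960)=1982760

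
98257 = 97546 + 711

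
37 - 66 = -29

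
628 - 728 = -100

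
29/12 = 2 + 5/12 ≈ 2.42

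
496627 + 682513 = 1179140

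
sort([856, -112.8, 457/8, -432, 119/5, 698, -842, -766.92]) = [-842, -766.92, -432, -112.8, 119/5, 457/8, 698, 856]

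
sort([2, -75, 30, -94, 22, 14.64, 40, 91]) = [-94, -75, 2, 14.64, 22, 30, 40, 91]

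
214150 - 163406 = 50744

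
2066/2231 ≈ 0.926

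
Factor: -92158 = -1 * 2^1 * 11^1 * 59^1 * 71^1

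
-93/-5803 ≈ 0.0160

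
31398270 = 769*40830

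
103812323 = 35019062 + 68793261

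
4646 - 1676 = 2970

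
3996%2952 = 1044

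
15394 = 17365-1971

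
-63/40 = -1 - 23/40 ≈ -1.58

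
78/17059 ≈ 0.00457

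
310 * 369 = 114390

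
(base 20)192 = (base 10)582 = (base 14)2d8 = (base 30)jc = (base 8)1106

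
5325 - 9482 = -4157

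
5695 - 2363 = 3332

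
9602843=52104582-42501739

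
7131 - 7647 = -516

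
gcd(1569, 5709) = 3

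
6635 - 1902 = 4733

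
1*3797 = 3797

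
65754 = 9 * 7306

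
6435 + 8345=14780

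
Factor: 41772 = 2^2*3^1*59^2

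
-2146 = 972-3118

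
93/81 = 31/27 ≈ 1.15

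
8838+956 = 9794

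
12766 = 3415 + 9351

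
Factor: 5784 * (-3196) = -1 * 2^5 * 3^1 * 17^1 * 47^1 * 241^1 = -18485664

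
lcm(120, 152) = 2280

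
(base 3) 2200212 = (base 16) 7af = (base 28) 2e7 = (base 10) 1967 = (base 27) 2in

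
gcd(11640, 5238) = 582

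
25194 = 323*78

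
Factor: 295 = 5^1*59^1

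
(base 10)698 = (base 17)271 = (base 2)1010111010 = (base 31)mg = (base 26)10m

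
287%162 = 125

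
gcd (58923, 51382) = 1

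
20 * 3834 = 76680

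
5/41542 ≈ 0.000120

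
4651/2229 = 2 + 193/2229 ≈ 2.09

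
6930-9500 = -2570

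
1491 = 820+671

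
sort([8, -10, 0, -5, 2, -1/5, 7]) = [-10, -5, -1/5, 0, 2, 7, 8]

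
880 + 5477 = 6357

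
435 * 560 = 243600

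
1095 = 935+160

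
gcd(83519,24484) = 1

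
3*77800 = 233400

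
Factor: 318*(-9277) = -1*2^1*3^1*53^1*9277^1 = -2950086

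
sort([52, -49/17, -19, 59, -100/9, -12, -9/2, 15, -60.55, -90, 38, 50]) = [-90, -60.55, -19, -12, -100/9, -9/2, -49/17, 15, 38, 50, 52, 59]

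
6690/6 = 1115 = 1115.00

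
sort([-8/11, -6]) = [-6, -8/11]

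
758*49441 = 37476278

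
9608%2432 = 2312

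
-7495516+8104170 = 608654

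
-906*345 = -312570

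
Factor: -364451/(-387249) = 3^(-1) * 129083^(-1) * 364451^1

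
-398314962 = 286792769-685107731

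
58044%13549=3848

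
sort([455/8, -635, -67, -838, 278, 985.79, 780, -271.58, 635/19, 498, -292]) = [-838, -635, -292, -271.58, -67, 635/19, 455/8, 278, 498, 780, 985.79]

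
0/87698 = 0 = 0.00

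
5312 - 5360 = -48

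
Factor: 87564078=2^1*3^5*7^2*3677^1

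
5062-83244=-78182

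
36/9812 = 9/2453≈0.00367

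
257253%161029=96224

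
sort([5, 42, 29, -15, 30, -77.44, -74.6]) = [-77.44, -74.6, -15, 5, 29, 30, 42]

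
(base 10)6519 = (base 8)14567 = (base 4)1211313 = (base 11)4997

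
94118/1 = 94118 = 94118.00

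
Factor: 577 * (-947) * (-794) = 2^1 * 397^1 * 577^1 * 947^1 = 433856686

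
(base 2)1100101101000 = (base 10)6504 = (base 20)g54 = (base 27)8oo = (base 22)d9e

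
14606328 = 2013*7256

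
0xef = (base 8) 357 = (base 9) 285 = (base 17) e1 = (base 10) 239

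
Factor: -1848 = -1*2^3*3^1*7^1*11^1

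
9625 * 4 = 38500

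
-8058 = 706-8764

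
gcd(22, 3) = 1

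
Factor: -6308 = -1*2^2*19^1*83^1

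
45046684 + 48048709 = 93095393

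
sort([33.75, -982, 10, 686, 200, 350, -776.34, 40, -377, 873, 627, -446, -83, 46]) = [-982, -776.34, -446, -377, -83, 10, 33.75, 40, 46, 200, 350, 627, 686, 873]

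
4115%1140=695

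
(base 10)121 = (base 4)1321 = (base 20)61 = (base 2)1111001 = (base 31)3s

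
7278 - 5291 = 1987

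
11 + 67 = 78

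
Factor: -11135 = -1 * 5^1 * 17^1 * 131^1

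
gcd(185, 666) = 37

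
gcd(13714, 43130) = 2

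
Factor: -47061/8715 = -1*3^3*5^(-1) = -27/5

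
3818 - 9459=-5641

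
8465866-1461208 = 7004658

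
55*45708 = 2513940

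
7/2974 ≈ 0.00235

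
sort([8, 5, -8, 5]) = [-8, 5, 5, 8]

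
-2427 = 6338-8765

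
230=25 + 205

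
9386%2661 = 1403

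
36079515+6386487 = 42466002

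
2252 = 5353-3101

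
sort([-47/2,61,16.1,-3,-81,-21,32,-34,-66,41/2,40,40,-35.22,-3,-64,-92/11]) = [-81,-66,-64,-35.22,-34,-47/2,-21,-92/11,-3,-3,16.1,41/2,32,40,40,61]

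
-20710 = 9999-30709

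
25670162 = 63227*406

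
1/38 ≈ 0.0263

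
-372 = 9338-9710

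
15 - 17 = -2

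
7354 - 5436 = 1918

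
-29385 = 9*(-3265)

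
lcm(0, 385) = 0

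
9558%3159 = 81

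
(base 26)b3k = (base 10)7534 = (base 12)443a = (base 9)11301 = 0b1110101101110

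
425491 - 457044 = -31553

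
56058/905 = 61 + 853/905 ≈ 61.94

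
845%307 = 231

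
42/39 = 1 + 1/13 ≈ 1.08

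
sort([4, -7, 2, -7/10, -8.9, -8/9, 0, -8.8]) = [-8.9, -8.8, -7, -8/9, -7/10, 0, 2, 4]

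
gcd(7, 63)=7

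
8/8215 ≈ 0.000974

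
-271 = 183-454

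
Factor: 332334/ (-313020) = -1 * 2^ (-1) * 5^ (-1) * 47^ (-1) * 499^1 = -499/470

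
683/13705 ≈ 0.0498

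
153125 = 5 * 30625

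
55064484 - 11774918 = 43289566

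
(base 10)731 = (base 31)ni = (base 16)2db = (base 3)1000002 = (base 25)146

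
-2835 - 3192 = -6027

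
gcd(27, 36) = 9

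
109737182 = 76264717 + 33472465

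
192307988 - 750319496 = -558011508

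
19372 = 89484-70112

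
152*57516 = 8742432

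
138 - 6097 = -5959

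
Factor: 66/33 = 2^1 = 2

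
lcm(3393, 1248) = 108576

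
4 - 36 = -32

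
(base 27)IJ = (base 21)131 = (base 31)G9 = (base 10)505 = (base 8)771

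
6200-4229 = 1971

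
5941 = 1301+4640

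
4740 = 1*4740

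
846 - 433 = 413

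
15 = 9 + 6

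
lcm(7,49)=49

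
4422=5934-1512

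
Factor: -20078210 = -1 * 2^1 * 5^1 * 433^1 * 4637^1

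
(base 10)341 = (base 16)155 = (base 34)a1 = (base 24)e5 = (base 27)ch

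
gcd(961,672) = 1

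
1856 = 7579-5723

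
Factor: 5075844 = 2^2 * 3^1 * 422987^1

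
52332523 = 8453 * 6191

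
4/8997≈0.000445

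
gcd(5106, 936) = 6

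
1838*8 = 14704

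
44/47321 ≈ 0.000930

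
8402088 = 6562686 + 1839402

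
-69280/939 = -73 - 733/939 ≈ -73.78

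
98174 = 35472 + 62702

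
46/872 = 23/436 ≈ 0.0528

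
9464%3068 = 260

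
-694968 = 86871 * (-8)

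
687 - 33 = 654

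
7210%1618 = 738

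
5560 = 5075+485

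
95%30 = 5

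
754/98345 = 58/7565 ≈ 0.00767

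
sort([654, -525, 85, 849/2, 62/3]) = [-525, 62/3, 85, 849/2, 654]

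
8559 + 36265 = 44824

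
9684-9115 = 569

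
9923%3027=842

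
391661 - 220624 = 171037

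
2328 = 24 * 97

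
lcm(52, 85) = 4420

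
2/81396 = 1/40698 ≈ 0.0000246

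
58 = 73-15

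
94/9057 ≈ 0.0104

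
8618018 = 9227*934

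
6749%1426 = 1045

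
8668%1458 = 1378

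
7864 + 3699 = 11563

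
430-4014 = -3584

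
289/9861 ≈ 0.0293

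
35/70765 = 7/14153 ≈ 0.000495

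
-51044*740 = -37772560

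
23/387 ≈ 0.0594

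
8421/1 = 8421 = 8421.00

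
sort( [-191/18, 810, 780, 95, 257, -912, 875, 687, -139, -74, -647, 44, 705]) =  [-912, -647, -139, -74, -191/18, 44, 95, 257, 687, 705, 780, 810, 875]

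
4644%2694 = 1950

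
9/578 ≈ 0.0156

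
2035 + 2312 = 4347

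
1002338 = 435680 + 566658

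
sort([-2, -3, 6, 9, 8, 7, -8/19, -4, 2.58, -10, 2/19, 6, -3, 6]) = [-10, -4, -3, -3, -2, -8/19, 2/19, 2.58, 6, 6, 6, 7, 8, 9]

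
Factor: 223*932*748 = 2^4*11^1*17^1*223^1*233^1 = 155461328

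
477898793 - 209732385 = 268166408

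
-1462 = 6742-8204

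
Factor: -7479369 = -1 * 3^2 * 19^1 * 191^1 * 229^1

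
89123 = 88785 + 338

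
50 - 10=40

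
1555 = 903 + 652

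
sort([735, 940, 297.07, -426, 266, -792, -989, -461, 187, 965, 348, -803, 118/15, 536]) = [-989, -803, -792, -461, -426, 118/15, 187, 266, 297.07, 348, 536, 735, 940, 965]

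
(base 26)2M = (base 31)2C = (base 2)1001010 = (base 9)82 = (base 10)74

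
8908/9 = 989 + 7/9 ≈ 989.78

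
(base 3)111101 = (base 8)551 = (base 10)361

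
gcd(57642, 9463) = 1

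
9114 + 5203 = 14317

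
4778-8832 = -4054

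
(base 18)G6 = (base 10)294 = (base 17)105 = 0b100100110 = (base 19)F9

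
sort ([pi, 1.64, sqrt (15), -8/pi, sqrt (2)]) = [-8/pi, sqrt (2), 1.64, pi, sqrt (15)]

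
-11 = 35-46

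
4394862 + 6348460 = 10743322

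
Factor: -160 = -1 * 2^5 * 5^1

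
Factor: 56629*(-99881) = -1*56629^1*99881^1 = -5656161149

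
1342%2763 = 1342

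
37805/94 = 402+17/94 ≈ 402.18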